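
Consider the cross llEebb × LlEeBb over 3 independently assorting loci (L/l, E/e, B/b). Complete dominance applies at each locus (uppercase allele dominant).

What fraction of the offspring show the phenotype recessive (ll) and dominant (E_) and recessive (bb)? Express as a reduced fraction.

P(ll E_ bb) = 3/16

llEebb gametes: lEb×4, leb×4
LlEeBb gametes: LEB×1, LEb×1, LeB×1, Leb×1, lEB×1, lEb×1, leB×1, leb×1
llEebb×LlEeBb grid (8·8=64): LlEEBb=4 LlEEbb=4 LlEeBb=8 LlEebb=8 LleeBb=4 Lleebb=4 llEEBb=4 llEEbb=4 llEeBb=8 llEebb=8 lleeBb=4 lleebb=4
ll E_ bb hits 12/64; gcd=4; 12÷4/64÷4 = 3/16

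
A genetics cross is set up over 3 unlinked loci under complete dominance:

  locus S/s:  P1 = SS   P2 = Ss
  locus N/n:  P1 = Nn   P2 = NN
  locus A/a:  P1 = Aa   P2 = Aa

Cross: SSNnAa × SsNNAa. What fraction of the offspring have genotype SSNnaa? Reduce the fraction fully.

P(SSNnaa) = 1/16

SSNnAa gametes: SNA×2, SNa×2, SnA×2, Sna×2
SsNNAa gametes: SNA×2, SNa×2, sNA×2, sNa×2
SSNnAa×SsNNAa grid (8·8=64): SSNNAA=4 SSNNAa=8 SSNNaa=4 SSNnAA=4 SSNnAa=8 SSNnaa=4 SsNNAA=4 SsNNAa=8 SsNNaa=4 SsNnAA=4 SsNnAa=8 SsNnaa=4
SSNnaa hits 4/64; gcd=4; 4÷4/64÷4 = 1/16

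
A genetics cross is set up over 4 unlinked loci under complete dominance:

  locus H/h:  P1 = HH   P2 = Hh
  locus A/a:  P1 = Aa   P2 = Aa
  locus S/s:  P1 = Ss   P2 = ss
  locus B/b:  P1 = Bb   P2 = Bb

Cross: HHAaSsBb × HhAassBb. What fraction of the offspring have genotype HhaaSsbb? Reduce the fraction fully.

P(HhaaSsbb) = 1/64

HHAaSsBb gametes: HASB×2, HASb×2, HAsB×2, HAsb×2, HaSB×2, HaSb×2, HasB×2, Hasb×2
HhAassBb gametes: HAsB×2, HAsb×2, HasB×2, Hasb×2, hAsB×2, hAsb×2, hasB×2, hasb×2
HHAaSsBb×HhAassBb grid (16·16=256): HHAASsBB=4 HHAASsBb=8 HHAASsbb=4 HHAAssBB=4 HHAAssBb=8 HHAAssbb=4 HHAaSsBB=8 HHAaSsBb=16 HHAaSsbb=8 HHAassBB=8 HHAassBb=16 HHAassbb=8 HHaaSsBB=4 HHaaSsBb=8 HHaaSsbb=4 HHaassBB=4 HHaassBb=8 HHaassbb=4 HhAASsBB=4 HhAASsBb=8 HhAASsbb=4 HhAAssBB=4 HhAAssBb=8 HhAAssbb=4 HhAaSsBB=8 HhAaSsBb=16 HhAaSsbb=8 HhAassBB=8 HhAassBb=16 HhAassbb=8 HhaaSsBB=4 HhaaSsBb=8 HhaaSsbb=4 HhaassBB=4 HhaassBb=8 Hhaassbb=4
HhaaSsbb hits 4/256; gcd=4; 4÷4/256÷4 = 1/64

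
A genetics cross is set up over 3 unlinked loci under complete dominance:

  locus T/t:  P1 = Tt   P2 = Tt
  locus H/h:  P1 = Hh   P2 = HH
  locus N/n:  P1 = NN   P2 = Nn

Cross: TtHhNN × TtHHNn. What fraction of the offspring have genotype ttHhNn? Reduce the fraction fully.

P(ttHhNn) = 1/16

TtHhNN gametes: THN×2, ThN×2, tHN×2, thN×2
TtHHNn gametes: THN×2, THn×2, tHN×2, tHn×2
TtHhNN×TtHHNn grid (8·8=64): TTHHNN=4 TTHHNn=4 TTHhNN=4 TTHhNn=4 TtHHNN=8 TtHHNn=8 TtHhNN=8 TtHhNn=8 ttHHNN=4 ttHHNn=4 ttHhNN=4 ttHhNn=4
ttHhNn hits 4/64; gcd=4; 4÷4/64÷4 = 1/16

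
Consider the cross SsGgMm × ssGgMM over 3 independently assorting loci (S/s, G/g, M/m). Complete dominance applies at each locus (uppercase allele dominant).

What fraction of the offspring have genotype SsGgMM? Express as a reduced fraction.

SsGgMm gametes: SGM×1, SGm×1, SgM×1, Sgm×1, sGM×1, sGm×1, sgM×1, sgm×1
ssGgMM gametes: sGM×4, sgM×4
SsGgMm×ssGgMM grid (8·8=64): SsGGMM=4 SsGGMm=4 SsGgMM=8 SsGgMm=8 SsggMM=4 SsggMm=4 ssGGMM=4 ssGGMm=4 ssGgMM=8 ssGgMm=8 ssggMM=4 ssggMm=4
SsGgMM hits 8/64; gcd=8; 8÷8/64÷8 = 1/8

P(SsGgMM) = 1/8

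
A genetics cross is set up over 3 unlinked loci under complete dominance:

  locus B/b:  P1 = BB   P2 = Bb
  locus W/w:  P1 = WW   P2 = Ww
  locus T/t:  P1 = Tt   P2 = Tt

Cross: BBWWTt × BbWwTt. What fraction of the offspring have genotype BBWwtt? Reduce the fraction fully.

P(BBWwtt) = 1/16

BBWWTt gametes: BWT×4, BWt×4
BbWwTt gametes: BWT×1, BWt×1, BwT×1, Bwt×1, bWT×1, bWt×1, bwT×1, bwt×1
BBWWTt×BbWwTt grid (8·8=64): BBWWTT=4 BBWWTt=8 BBWWtt=4 BBWwTT=4 BBWwTt=8 BBWwtt=4 BbWWTT=4 BbWWTt=8 BbWWtt=4 BbWwTT=4 BbWwTt=8 BbWwtt=4
BBWwtt hits 4/64; gcd=4; 4÷4/64÷4 = 1/16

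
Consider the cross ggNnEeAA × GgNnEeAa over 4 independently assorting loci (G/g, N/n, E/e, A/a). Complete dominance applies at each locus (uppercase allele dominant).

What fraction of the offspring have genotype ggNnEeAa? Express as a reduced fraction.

P(ggNnEeAa) = 1/16

ggNnEeAA gametes: gNEA×4, gNeA×4, gnEA×4, gneA×4
GgNnEeAa gametes: GNEA×1, GNEa×1, GNeA×1, GNea×1, GnEA×1, GnEa×1, GneA×1, Gnea×1, gNEA×1, gNEa×1, gNeA×1, gNea×1, gnEA×1, gnEa×1, gneA×1, gnea×1
ggNnEeAA×GgNnEeAa grid (16·16=256): GgNNEEAA=4 GgNNEEAa=4 GgNNEeAA=8 GgNNEeAa=8 GgNNeeAA=4 GgNNeeAa=4 GgNnEEAA=8 GgNnEEAa=8 GgNnEeAA=16 GgNnEeAa=16 GgNneeAA=8 GgNneeAa=8 GgnnEEAA=4 GgnnEEAa=4 GgnnEeAA=8 GgnnEeAa=8 GgnneeAA=4 GgnneeAa=4 ggNNEEAA=4 ggNNEEAa=4 ggNNEeAA=8 ggNNEeAa=8 ggNNeeAA=4 ggNNeeAa=4 ggNnEEAA=8 ggNnEEAa=8 ggNnEeAA=16 ggNnEeAa=16 ggNneeAA=8 ggNneeAa=8 ggnnEEAA=4 ggnnEEAa=4 ggnnEeAA=8 ggnnEeAa=8 ggnneeAA=4 ggnneeAa=4
ggNnEeAa hits 16/256; gcd=16; 16÷16/256÷16 = 1/16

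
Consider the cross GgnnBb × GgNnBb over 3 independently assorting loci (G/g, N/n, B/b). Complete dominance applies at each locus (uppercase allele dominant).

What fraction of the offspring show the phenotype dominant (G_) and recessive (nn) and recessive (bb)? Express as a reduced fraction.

GgnnBb gametes: GnB×2, Gnb×2, gnB×2, gnb×2
GgNnBb gametes: GNB×1, GNb×1, GnB×1, Gnb×1, gNB×1, gNb×1, gnB×1, gnb×1
GgnnBb×GgNnBb grid (8·8=64): GGNnBB=2 GGNnBb=4 GGNnbb=2 GGnnBB=2 GGnnBb=4 GGnnbb=2 GgNnBB=4 GgNnBb=8 GgNnbb=4 GgnnBB=4 GgnnBb=8 Ggnnbb=4 ggNnBB=2 ggNnBb=4 ggNnbb=2 ggnnBB=2 ggnnBb=4 ggnnbb=2
G_ nn bb hits 6/64; gcd=2; 6÷2/64÷2 = 3/32

P(G_ nn bb) = 3/32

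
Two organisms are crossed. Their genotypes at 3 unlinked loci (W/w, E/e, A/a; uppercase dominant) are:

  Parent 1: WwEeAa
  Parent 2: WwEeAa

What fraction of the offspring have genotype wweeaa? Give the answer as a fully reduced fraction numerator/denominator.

WwEeAa gametes: WEA×1, WEa×1, WeA×1, Wea×1, wEA×1, wEa×1, weA×1, wea×1
WwEeAa gametes: WEA×1, WEa×1, WeA×1, Wea×1, wEA×1, wEa×1, weA×1, wea×1
WwEeAa×WwEeAa grid (8·8=64): WWEEAA=1 WWEEAa=2 WWEEaa=1 WWEeAA=2 WWEeAa=4 WWEeaa=2 WWeeAA=1 WWeeAa=2 WWeeaa=1 WwEEAA=2 WwEEAa=4 WwEEaa=2 WwEeAA=4 WwEeAa=8 WwEeaa=4 WweeAA=2 WweeAa=4 Wweeaa=2 wwEEAA=1 wwEEAa=2 wwEEaa=1 wwEeAA=2 wwEeAa=4 wwEeaa=2 wweeAA=1 wweeAa=2 wweeaa=1
wweeaa hits 1/64; gcd=1; 1÷1/64÷1 = 1/64

P(wweeaa) = 1/64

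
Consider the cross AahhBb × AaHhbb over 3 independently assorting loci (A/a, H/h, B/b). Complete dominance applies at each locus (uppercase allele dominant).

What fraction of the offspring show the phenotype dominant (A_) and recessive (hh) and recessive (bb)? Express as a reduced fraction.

P(A_ hh bb) = 3/16

AahhBb gametes: AhB×2, Ahb×2, ahB×2, ahb×2
AaHhbb gametes: AHb×2, Ahb×2, aHb×2, ahb×2
AahhBb×AaHhbb grid (8·8=64): AAHhBb=4 AAHhbb=4 AAhhBb=4 AAhhbb=4 AaHhBb=8 AaHhbb=8 AahhBb=8 Aahhbb=8 aaHhBb=4 aaHhbb=4 aahhBb=4 aahhbb=4
A_ hh bb hits 12/64; gcd=4; 12÷4/64÷4 = 3/16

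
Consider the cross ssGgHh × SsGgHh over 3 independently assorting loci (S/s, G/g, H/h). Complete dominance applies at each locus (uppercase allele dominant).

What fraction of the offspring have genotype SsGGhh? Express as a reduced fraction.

ssGgHh gametes: sGH×2, sGh×2, sgH×2, sgh×2
SsGgHh gametes: SGH×1, SGh×1, SgH×1, Sgh×1, sGH×1, sGh×1, sgH×1, sgh×1
ssGgHh×SsGgHh grid (8·8=64): SsGGHH=2 SsGGHh=4 SsGGhh=2 SsGgHH=4 SsGgHh=8 SsGghh=4 SsggHH=2 SsggHh=4 Ssgghh=2 ssGGHH=2 ssGGHh=4 ssGGhh=2 ssGgHH=4 ssGgHh=8 ssGghh=4 ssggHH=2 ssggHh=4 ssgghh=2
SsGGhh hits 2/64; gcd=2; 2÷2/64÷2 = 1/32

P(SsGGhh) = 1/32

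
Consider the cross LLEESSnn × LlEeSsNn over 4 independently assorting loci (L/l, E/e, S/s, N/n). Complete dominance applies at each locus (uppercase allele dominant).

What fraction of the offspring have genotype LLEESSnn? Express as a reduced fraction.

P(LLEESSnn) = 1/16

LLEESSnn gametes: LESn×16
LlEeSsNn gametes: LESN×1, LESn×1, LEsN×1, LEsn×1, LeSN×1, LeSn×1, LesN×1, Lesn×1, lESN×1, lESn×1, lEsN×1, lEsn×1, leSN×1, leSn×1, lesN×1, lesn×1
LLEESSnn×LlEeSsNn grid (16·16=256): LLEESSNn=16 LLEESSnn=16 LLEESsNn=16 LLEESsnn=16 LLEeSSNn=16 LLEeSSnn=16 LLEeSsNn=16 LLEeSsnn=16 LlEESSNn=16 LlEESSnn=16 LlEESsNn=16 LlEESsnn=16 LlEeSSNn=16 LlEeSSnn=16 LlEeSsNn=16 LlEeSsnn=16
LLEESSnn hits 16/256; gcd=16; 16÷16/256÷16 = 1/16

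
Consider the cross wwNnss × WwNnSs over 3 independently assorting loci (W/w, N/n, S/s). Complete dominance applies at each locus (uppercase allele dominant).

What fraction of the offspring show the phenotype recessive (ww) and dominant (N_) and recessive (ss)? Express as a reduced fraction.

P(ww N_ ss) = 3/16

wwNnss gametes: wNs×4, wns×4
WwNnSs gametes: WNS×1, WNs×1, WnS×1, Wns×1, wNS×1, wNs×1, wnS×1, wns×1
wwNnss×WwNnSs grid (8·8=64): WwNNSs=4 WwNNss=4 WwNnSs=8 WwNnss=8 WwnnSs=4 Wwnnss=4 wwNNSs=4 wwNNss=4 wwNnSs=8 wwNnss=8 wwnnSs=4 wwnnss=4
ww N_ ss hits 12/64; gcd=4; 12÷4/64÷4 = 3/16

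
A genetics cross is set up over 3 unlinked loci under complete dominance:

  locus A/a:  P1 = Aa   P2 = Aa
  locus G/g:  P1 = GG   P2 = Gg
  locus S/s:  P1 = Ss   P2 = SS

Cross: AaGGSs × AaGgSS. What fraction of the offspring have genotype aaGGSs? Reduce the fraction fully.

AaGGSs gametes: AGS×2, AGs×2, aGS×2, aGs×2
AaGgSS gametes: AGS×2, AgS×2, aGS×2, agS×2
AaGGSs×AaGgSS grid (8·8=64): AAGGSS=4 AAGGSs=4 AAGgSS=4 AAGgSs=4 AaGGSS=8 AaGGSs=8 AaGgSS=8 AaGgSs=8 aaGGSS=4 aaGGSs=4 aaGgSS=4 aaGgSs=4
aaGGSs hits 4/64; gcd=4; 4÷4/64÷4 = 1/16

P(aaGGSs) = 1/16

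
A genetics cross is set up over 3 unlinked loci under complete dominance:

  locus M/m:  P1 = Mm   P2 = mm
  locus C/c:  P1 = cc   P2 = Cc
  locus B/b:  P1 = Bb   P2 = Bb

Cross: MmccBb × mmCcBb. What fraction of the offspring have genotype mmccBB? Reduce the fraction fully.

MmccBb gametes: McB×2, Mcb×2, mcB×2, mcb×2
mmCcBb gametes: mCB×2, mCb×2, mcB×2, mcb×2
MmccBb×mmCcBb grid (8·8=64): MmCcBB=4 MmCcBb=8 MmCcbb=4 MmccBB=4 MmccBb=8 Mmccbb=4 mmCcBB=4 mmCcBb=8 mmCcbb=4 mmccBB=4 mmccBb=8 mmccbb=4
mmccBB hits 4/64; gcd=4; 4÷4/64÷4 = 1/16

P(mmccBB) = 1/16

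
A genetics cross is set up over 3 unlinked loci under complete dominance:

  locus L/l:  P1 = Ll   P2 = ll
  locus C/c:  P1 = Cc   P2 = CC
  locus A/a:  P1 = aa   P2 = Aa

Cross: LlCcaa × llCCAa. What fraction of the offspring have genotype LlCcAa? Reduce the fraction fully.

P(LlCcAa) = 1/8

LlCcaa gametes: LCa×2, Lca×2, lCa×2, lca×2
llCCAa gametes: lCA×4, lCa×4
LlCcaa×llCCAa grid (8·8=64): LlCCAa=8 LlCCaa=8 LlCcAa=8 LlCcaa=8 llCCAa=8 llCCaa=8 llCcAa=8 llCcaa=8
LlCcAa hits 8/64; gcd=8; 8÷8/64÷8 = 1/8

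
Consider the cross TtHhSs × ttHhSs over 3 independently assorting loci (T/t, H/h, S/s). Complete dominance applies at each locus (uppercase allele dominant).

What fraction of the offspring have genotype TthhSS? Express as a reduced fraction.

TtHhSs gametes: THS×1, THs×1, ThS×1, Ths×1, tHS×1, tHs×1, thS×1, ths×1
ttHhSs gametes: tHS×2, tHs×2, thS×2, ths×2
TtHhSs×ttHhSs grid (8·8=64): TtHHSS=2 TtHHSs=4 TtHHss=2 TtHhSS=4 TtHhSs=8 TtHhss=4 TthhSS=2 TthhSs=4 Tthhss=2 ttHHSS=2 ttHHSs=4 ttHHss=2 ttHhSS=4 ttHhSs=8 ttHhss=4 tthhSS=2 tthhSs=4 tthhss=2
TthhSS hits 2/64; gcd=2; 2÷2/64÷2 = 1/32

P(TthhSS) = 1/32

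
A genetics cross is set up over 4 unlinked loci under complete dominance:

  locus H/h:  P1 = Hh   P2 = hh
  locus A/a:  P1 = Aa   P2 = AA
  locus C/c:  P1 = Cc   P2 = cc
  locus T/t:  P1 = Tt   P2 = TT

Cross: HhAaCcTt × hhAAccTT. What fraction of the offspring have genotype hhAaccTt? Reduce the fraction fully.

P(hhAaccTt) = 1/16

HhAaCcTt gametes: HACT×1, HACt×1, HAcT×1, HAct×1, HaCT×1, HaCt×1, HacT×1, Hact×1, hACT×1, hACt×1, hAcT×1, hAct×1, haCT×1, haCt×1, hacT×1, hact×1
hhAAccTT gametes: hAcT×16
HhAaCcTt×hhAAccTT grid (16·16=256): HhAACcTT=16 HhAACcTt=16 HhAAccTT=16 HhAAccTt=16 HhAaCcTT=16 HhAaCcTt=16 HhAaccTT=16 HhAaccTt=16 hhAACcTT=16 hhAACcTt=16 hhAAccTT=16 hhAAccTt=16 hhAaCcTT=16 hhAaCcTt=16 hhAaccTT=16 hhAaccTt=16
hhAaccTt hits 16/256; gcd=16; 16÷16/256÷16 = 1/16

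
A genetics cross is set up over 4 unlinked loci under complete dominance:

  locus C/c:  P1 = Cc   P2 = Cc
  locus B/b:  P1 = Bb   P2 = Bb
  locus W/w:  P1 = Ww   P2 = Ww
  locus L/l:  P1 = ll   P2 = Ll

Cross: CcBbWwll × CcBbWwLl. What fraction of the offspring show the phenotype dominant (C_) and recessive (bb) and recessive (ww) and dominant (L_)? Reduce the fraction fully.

P(C_ bb ww L_) = 3/128

CcBbWwll gametes: CBWl×2, CBwl×2, CbWl×2, Cbwl×2, cBWl×2, cBwl×2, cbWl×2, cbwl×2
CcBbWwLl gametes: CBWL×1, CBWl×1, CBwL×1, CBwl×1, CbWL×1, CbWl×1, CbwL×1, Cbwl×1, cBWL×1, cBWl×1, cBwL×1, cBwl×1, cbWL×1, cbWl×1, cbwL×1, cbwl×1
CcBbWwll×CcBbWwLl grid (16·16=256): CCBBWWLl=2 CCBBWWll=2 CCBBWwLl=4 CCBBWwll=4 CCBBwwLl=2 CCBBwwll=2 CCBbWWLl=4 CCBbWWll=4 CCBbWwLl=8 CCBbWwll=8 CCBbwwLl=4 CCBbwwll=4 CCbbWWLl=2 CCbbWWll=2 CCbbWwLl=4 CCbbWwll=4 CCbbwwLl=2 CCbbwwll=2 CcBBWWLl=4 CcBBWWll=4 CcBBWwLl=8 CcBBWwll=8 CcBBwwLl=4 CcBBwwll=4 CcBbWWLl=8 CcBbWWll=8 CcBbWwLl=16 CcBbWwll=16 CcBbwwLl=8 CcBbwwll=8 CcbbWWLl=4 CcbbWWll=4 CcbbWwLl=8 CcbbWwll=8 CcbbwwLl=4 Ccbbwwll=4 ccBBWWLl=2 ccBBWWll=2 ccBBWwLl=4 ccBBWwll=4 ccBBwwLl=2 ccBBwwll=2 ccBbWWLl=4 ccBbWWll=4 ccBbWwLl=8 ccBbWwll=8 ccBbwwLl=4 ccBbwwll=4 ccbbWWLl=2 ccbbWWll=2 ccbbWwLl=4 ccbbWwll=4 ccbbwwLl=2 ccbbwwll=2
C_ bb ww L_ hits 6/256; gcd=2; 6÷2/256÷2 = 3/128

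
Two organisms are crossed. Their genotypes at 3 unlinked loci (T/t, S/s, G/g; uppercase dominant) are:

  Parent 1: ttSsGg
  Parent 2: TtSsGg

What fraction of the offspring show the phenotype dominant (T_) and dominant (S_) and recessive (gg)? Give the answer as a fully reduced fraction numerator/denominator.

P(T_ S_ gg) = 3/32

ttSsGg gametes: tSG×2, tSg×2, tsG×2, tsg×2
TtSsGg gametes: TSG×1, TSg×1, TsG×1, Tsg×1, tSG×1, tSg×1, tsG×1, tsg×1
ttSsGg×TtSsGg grid (8·8=64): TtSSGG=2 TtSSGg=4 TtSSgg=2 TtSsGG=4 TtSsGg=8 TtSsgg=4 TtssGG=2 TtssGg=4 Ttssgg=2 ttSSGG=2 ttSSGg=4 ttSSgg=2 ttSsGG=4 ttSsGg=8 ttSsgg=4 ttssGG=2 ttssGg=4 ttssgg=2
T_ S_ gg hits 6/64; gcd=2; 6÷2/64÷2 = 3/32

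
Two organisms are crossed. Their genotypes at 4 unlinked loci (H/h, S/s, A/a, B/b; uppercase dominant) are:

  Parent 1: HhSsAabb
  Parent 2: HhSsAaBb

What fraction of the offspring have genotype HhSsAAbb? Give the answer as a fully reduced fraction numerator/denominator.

HhSsAabb gametes: HSAb×2, HSab×2, HsAb×2, Hsab×2, hSAb×2, hSab×2, hsAb×2, hsab×2
HhSsAaBb gametes: HSAB×1, HSAb×1, HSaB×1, HSab×1, HsAB×1, HsAb×1, HsaB×1, Hsab×1, hSAB×1, hSAb×1, hSaB×1, hSab×1, hsAB×1, hsAb×1, hsaB×1, hsab×1
HhSsAabb×HhSsAaBb grid (16·16=256): HHSSAABb=2 HHSSAAbb=2 HHSSAaBb=4 HHSSAabb=4 HHSSaaBb=2 HHSSaabb=2 HHSsAABb=4 HHSsAAbb=4 HHSsAaBb=8 HHSsAabb=8 HHSsaaBb=4 HHSsaabb=4 HHssAABb=2 HHssAAbb=2 HHssAaBb=4 HHssAabb=4 HHssaaBb=2 HHssaabb=2 HhSSAABb=4 HhSSAAbb=4 HhSSAaBb=8 HhSSAabb=8 HhSSaaBb=4 HhSSaabb=4 HhSsAABb=8 HhSsAAbb=8 HhSsAaBb=16 HhSsAabb=16 HhSsaaBb=8 HhSsaabb=8 HhssAABb=4 HhssAAbb=4 HhssAaBb=8 HhssAabb=8 HhssaaBb=4 Hhssaabb=4 hhSSAABb=2 hhSSAAbb=2 hhSSAaBb=4 hhSSAabb=4 hhSSaaBb=2 hhSSaabb=2 hhSsAABb=4 hhSsAAbb=4 hhSsAaBb=8 hhSsAabb=8 hhSsaaBb=4 hhSsaabb=4 hhssAABb=2 hhssAAbb=2 hhssAaBb=4 hhssAabb=4 hhssaaBb=2 hhssaabb=2
HhSsAAbb hits 8/256; gcd=8; 8÷8/256÷8 = 1/32

P(HhSsAAbb) = 1/32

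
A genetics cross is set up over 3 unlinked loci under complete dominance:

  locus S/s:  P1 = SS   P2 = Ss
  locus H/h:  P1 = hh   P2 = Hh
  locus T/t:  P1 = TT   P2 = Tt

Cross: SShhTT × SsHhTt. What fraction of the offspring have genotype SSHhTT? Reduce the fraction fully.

SShhTT gametes: ShT×8
SsHhTt gametes: SHT×1, SHt×1, ShT×1, Sht×1, sHT×1, sHt×1, shT×1, sht×1
SShhTT×SsHhTt grid (8·8=64): SSHhTT=8 SSHhTt=8 SShhTT=8 SShhTt=8 SsHhTT=8 SsHhTt=8 SshhTT=8 SshhTt=8
SSHhTT hits 8/64; gcd=8; 8÷8/64÷8 = 1/8

P(SSHhTT) = 1/8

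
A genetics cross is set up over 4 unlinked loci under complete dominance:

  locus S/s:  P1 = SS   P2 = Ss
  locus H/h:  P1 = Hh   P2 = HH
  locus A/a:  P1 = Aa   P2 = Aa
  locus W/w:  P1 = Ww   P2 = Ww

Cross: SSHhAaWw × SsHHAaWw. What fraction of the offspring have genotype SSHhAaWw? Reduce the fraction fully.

SSHhAaWw gametes: SHAW×2, SHAw×2, SHaW×2, SHaw×2, ShAW×2, ShAw×2, ShaW×2, Shaw×2
SsHHAaWw gametes: SHAW×2, SHAw×2, SHaW×2, SHaw×2, sHAW×2, sHAw×2, sHaW×2, sHaw×2
SSHhAaWw×SsHHAaWw grid (16·16=256): SSHHAAWW=4 SSHHAAWw=8 SSHHAAww=4 SSHHAaWW=8 SSHHAaWw=16 SSHHAaww=8 SSHHaaWW=4 SSHHaaWw=8 SSHHaaww=4 SSHhAAWW=4 SSHhAAWw=8 SSHhAAww=4 SSHhAaWW=8 SSHhAaWw=16 SSHhAaww=8 SSHhaaWW=4 SSHhaaWw=8 SSHhaaww=4 SsHHAAWW=4 SsHHAAWw=8 SsHHAAww=4 SsHHAaWW=8 SsHHAaWw=16 SsHHAaww=8 SsHHaaWW=4 SsHHaaWw=8 SsHHaaww=4 SsHhAAWW=4 SsHhAAWw=8 SsHhAAww=4 SsHhAaWW=8 SsHhAaWw=16 SsHhAaww=8 SsHhaaWW=4 SsHhaaWw=8 SsHhaaww=4
SSHhAaWw hits 16/256; gcd=16; 16÷16/256÷16 = 1/16

P(SSHhAaWw) = 1/16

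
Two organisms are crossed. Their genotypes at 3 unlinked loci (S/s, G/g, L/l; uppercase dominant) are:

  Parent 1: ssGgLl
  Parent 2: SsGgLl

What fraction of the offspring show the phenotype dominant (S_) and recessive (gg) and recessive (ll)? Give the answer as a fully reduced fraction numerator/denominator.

ssGgLl gametes: sGL×2, sGl×2, sgL×2, sgl×2
SsGgLl gametes: SGL×1, SGl×1, SgL×1, Sgl×1, sGL×1, sGl×1, sgL×1, sgl×1
ssGgLl×SsGgLl grid (8·8=64): SsGGLL=2 SsGGLl=4 SsGGll=2 SsGgLL=4 SsGgLl=8 SsGgll=4 SsggLL=2 SsggLl=4 Ssggll=2 ssGGLL=2 ssGGLl=4 ssGGll=2 ssGgLL=4 ssGgLl=8 ssGgll=4 ssggLL=2 ssggLl=4 ssggll=2
S_ gg ll hits 2/64; gcd=2; 2÷2/64÷2 = 1/32

P(S_ gg ll) = 1/32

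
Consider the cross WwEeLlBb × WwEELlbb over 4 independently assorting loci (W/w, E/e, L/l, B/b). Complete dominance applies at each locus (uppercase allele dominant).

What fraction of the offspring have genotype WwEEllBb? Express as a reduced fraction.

P(WwEEllBb) = 1/32

WwEeLlBb gametes: WELB×1, WELb×1, WElB×1, WElb×1, WeLB×1, WeLb×1, WelB×1, Welb×1, wELB×1, wELb×1, wElB×1, wElb×1, weLB×1, weLb×1, welB×1, welb×1
WwEELlbb gametes: WELb×4, WElb×4, wELb×4, wElb×4
WwEeLlBb×WwEELlbb grid (16·16=256): WWEELLBb=4 WWEELLbb=4 WWEELlBb=8 WWEELlbb=8 WWEEllBb=4 WWEEllbb=4 WWEeLLBb=4 WWEeLLbb=4 WWEeLlBb=8 WWEeLlbb=8 WWEellBb=4 WWEellbb=4 WwEELLBb=8 WwEELLbb=8 WwEELlBb=16 WwEELlbb=16 WwEEllBb=8 WwEEllbb=8 WwEeLLBb=8 WwEeLLbb=8 WwEeLlBb=16 WwEeLlbb=16 WwEellBb=8 WwEellbb=8 wwEELLBb=4 wwEELLbb=4 wwEELlBb=8 wwEELlbb=8 wwEEllBb=4 wwEEllbb=4 wwEeLLBb=4 wwEeLLbb=4 wwEeLlBb=8 wwEeLlbb=8 wwEellBb=4 wwEellbb=4
WwEEllBb hits 8/256; gcd=8; 8÷8/256÷8 = 1/32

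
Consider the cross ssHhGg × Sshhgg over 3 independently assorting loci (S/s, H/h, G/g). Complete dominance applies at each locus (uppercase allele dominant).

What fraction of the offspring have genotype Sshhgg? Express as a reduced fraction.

P(Sshhgg) = 1/8

ssHhGg gametes: sHG×2, sHg×2, shG×2, shg×2
Sshhgg gametes: Shg×4, shg×4
ssHhGg×Sshhgg grid (8·8=64): SsHhGg=8 SsHhgg=8 SshhGg=8 Sshhgg=8 ssHhGg=8 ssHhgg=8 sshhGg=8 sshhgg=8
Sshhgg hits 8/64; gcd=8; 8÷8/64÷8 = 1/8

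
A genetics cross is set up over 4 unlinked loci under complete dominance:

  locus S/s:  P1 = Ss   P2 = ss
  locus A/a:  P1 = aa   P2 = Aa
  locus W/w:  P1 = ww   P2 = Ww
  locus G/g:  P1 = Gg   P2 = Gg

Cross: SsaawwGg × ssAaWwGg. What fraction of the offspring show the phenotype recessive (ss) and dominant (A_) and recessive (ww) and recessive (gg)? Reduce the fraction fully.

SsaawwGg gametes: SawG×4, Sawg×4, sawG×4, sawg×4
ssAaWwGg gametes: sAWG×2, sAWg×2, sAwG×2, sAwg×2, saWG×2, saWg×2, sawG×2, sawg×2
SsaawwGg×ssAaWwGg grid (16·16=256): SsAaWwGG=8 SsAaWwGg=16 SsAaWwgg=8 SsAawwGG=8 SsAawwGg=16 SsAawwgg=8 SsaaWwGG=8 SsaaWwGg=16 SsaaWwgg=8 SsaawwGG=8 SsaawwGg=16 Ssaawwgg=8 ssAaWwGG=8 ssAaWwGg=16 ssAaWwgg=8 ssAawwGG=8 ssAawwGg=16 ssAawwgg=8 ssaaWwGG=8 ssaaWwGg=16 ssaaWwgg=8 ssaawwGG=8 ssaawwGg=16 ssaawwgg=8
ss A_ ww gg hits 8/256; gcd=8; 8÷8/256÷8 = 1/32

P(ss A_ ww gg) = 1/32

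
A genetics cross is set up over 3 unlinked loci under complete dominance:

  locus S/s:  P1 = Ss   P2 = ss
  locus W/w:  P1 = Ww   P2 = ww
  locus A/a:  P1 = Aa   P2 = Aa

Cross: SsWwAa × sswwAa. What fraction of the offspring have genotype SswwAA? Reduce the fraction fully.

SsWwAa gametes: SWA×1, SWa×1, SwA×1, Swa×1, sWA×1, sWa×1, swA×1, swa×1
sswwAa gametes: swA×4, swa×4
SsWwAa×sswwAa grid (8·8=64): SsWwAA=4 SsWwAa=8 SsWwaa=4 SswwAA=4 SswwAa=8 Sswwaa=4 ssWwAA=4 ssWwAa=8 ssWwaa=4 sswwAA=4 sswwAa=8 sswwaa=4
SswwAA hits 4/64; gcd=4; 4÷4/64÷4 = 1/16

P(SswwAA) = 1/16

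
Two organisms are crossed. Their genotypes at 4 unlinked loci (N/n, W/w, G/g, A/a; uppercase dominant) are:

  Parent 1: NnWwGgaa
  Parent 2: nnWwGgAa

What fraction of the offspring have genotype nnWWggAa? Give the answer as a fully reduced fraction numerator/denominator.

NnWwGgaa gametes: NWGa×2, NWga×2, NwGa×2, Nwga×2, nWGa×2, nWga×2, nwGa×2, nwga×2
nnWwGgAa gametes: nWGA×2, nWGa×2, nWgA×2, nWga×2, nwGA×2, nwGa×2, nwgA×2, nwga×2
NnWwGgaa×nnWwGgAa grid (16·16=256): NnWWGGAa=4 NnWWGGaa=4 NnWWGgAa=8 NnWWGgaa=8 NnWWggAa=4 NnWWggaa=4 NnWwGGAa=8 NnWwGGaa=8 NnWwGgAa=16 NnWwGgaa=16 NnWwggAa=8 NnWwggaa=8 NnwwGGAa=4 NnwwGGaa=4 NnwwGgAa=8 NnwwGgaa=8 NnwwggAa=4 Nnwwggaa=4 nnWWGGAa=4 nnWWGGaa=4 nnWWGgAa=8 nnWWGgaa=8 nnWWggAa=4 nnWWggaa=4 nnWwGGAa=8 nnWwGGaa=8 nnWwGgAa=16 nnWwGgaa=16 nnWwggAa=8 nnWwggaa=8 nnwwGGAa=4 nnwwGGaa=4 nnwwGgAa=8 nnwwGgaa=8 nnwwggAa=4 nnwwggaa=4
nnWWggAa hits 4/256; gcd=4; 4÷4/256÷4 = 1/64

P(nnWWggAa) = 1/64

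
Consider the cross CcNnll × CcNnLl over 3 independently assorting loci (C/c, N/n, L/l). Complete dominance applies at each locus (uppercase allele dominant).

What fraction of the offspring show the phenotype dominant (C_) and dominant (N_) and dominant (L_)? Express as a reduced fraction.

CcNnll gametes: CNl×2, Cnl×2, cNl×2, cnl×2
CcNnLl gametes: CNL×1, CNl×1, CnL×1, Cnl×1, cNL×1, cNl×1, cnL×1, cnl×1
CcNnll×CcNnLl grid (8·8=64): CCNNLl=2 CCNNll=2 CCNnLl=4 CCNnll=4 CCnnLl=2 CCnnll=2 CcNNLl=4 CcNNll=4 CcNnLl=8 CcNnll=8 CcnnLl=4 Ccnnll=4 ccNNLl=2 ccNNll=2 ccNnLl=4 ccNnll=4 ccnnLl=2 ccnnll=2
C_ N_ L_ hits 18/64; gcd=2; 18÷2/64÷2 = 9/32

P(C_ N_ L_) = 9/32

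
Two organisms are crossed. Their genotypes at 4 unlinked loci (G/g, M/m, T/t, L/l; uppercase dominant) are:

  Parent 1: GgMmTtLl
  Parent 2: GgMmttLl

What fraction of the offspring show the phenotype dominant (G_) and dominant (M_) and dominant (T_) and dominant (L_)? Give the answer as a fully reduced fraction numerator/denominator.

GgMmTtLl gametes: GMTL×1, GMTl×1, GMtL×1, GMtl×1, GmTL×1, GmTl×1, GmtL×1, Gmtl×1, gMTL×1, gMTl×1, gMtL×1, gMtl×1, gmTL×1, gmTl×1, gmtL×1, gmtl×1
GgMmttLl gametes: GMtL×2, GMtl×2, GmtL×2, Gmtl×2, gMtL×2, gMtl×2, gmtL×2, gmtl×2
GgMmTtLl×GgMmttLl grid (16·16=256): GGMMTtLL=2 GGMMTtLl=4 GGMMTtll=2 GGMMttLL=2 GGMMttLl=4 GGMMttll=2 GGMmTtLL=4 GGMmTtLl=8 GGMmTtll=4 GGMmttLL=4 GGMmttLl=8 GGMmttll=4 GGmmTtLL=2 GGmmTtLl=4 GGmmTtll=2 GGmmttLL=2 GGmmttLl=4 GGmmttll=2 GgMMTtLL=4 GgMMTtLl=8 GgMMTtll=4 GgMMttLL=4 GgMMttLl=8 GgMMttll=4 GgMmTtLL=8 GgMmTtLl=16 GgMmTtll=8 GgMmttLL=8 GgMmttLl=16 GgMmttll=8 GgmmTtLL=4 GgmmTtLl=8 GgmmTtll=4 GgmmttLL=4 GgmmttLl=8 Ggmmttll=4 ggMMTtLL=2 ggMMTtLl=4 ggMMTtll=2 ggMMttLL=2 ggMMttLl=4 ggMMttll=2 ggMmTtLL=4 ggMmTtLl=8 ggMmTtll=4 ggMmttLL=4 ggMmttLl=8 ggMmttll=4 ggmmTtLL=2 ggmmTtLl=4 ggmmTtll=2 ggmmttLL=2 ggmmttLl=4 ggmmttll=2
G_ M_ T_ L_ hits 54/256; gcd=2; 54÷2/256÷2 = 27/128

P(G_ M_ T_ L_) = 27/128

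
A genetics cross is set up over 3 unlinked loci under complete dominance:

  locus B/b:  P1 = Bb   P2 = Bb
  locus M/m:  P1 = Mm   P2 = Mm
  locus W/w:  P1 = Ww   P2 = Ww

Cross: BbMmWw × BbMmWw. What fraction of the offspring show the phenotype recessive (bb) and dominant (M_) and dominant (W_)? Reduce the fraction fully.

BbMmWw gametes: BMW×1, BMw×1, BmW×1, Bmw×1, bMW×1, bMw×1, bmW×1, bmw×1
BbMmWw gametes: BMW×1, BMw×1, BmW×1, Bmw×1, bMW×1, bMw×1, bmW×1, bmw×1
BbMmWw×BbMmWw grid (8·8=64): BBMMWW=1 BBMMWw=2 BBMMww=1 BBMmWW=2 BBMmWw=4 BBMmww=2 BBmmWW=1 BBmmWw=2 BBmmww=1 BbMMWW=2 BbMMWw=4 BbMMww=2 BbMmWW=4 BbMmWw=8 BbMmww=4 BbmmWW=2 BbmmWw=4 Bbmmww=2 bbMMWW=1 bbMMWw=2 bbMMww=1 bbMmWW=2 bbMmWw=4 bbMmww=2 bbmmWW=1 bbmmWw=2 bbmmww=1
bb M_ W_ hits 9/64; gcd=1; 9÷1/64÷1 = 9/64

P(bb M_ W_) = 9/64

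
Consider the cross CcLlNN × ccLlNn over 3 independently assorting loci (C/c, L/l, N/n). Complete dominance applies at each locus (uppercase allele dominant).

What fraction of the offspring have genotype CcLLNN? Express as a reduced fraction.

CcLlNN gametes: CLN×2, ClN×2, cLN×2, clN×2
ccLlNn gametes: cLN×2, cLn×2, clN×2, cln×2
CcLlNN×ccLlNn grid (8·8=64): CcLLNN=4 CcLLNn=4 CcLlNN=8 CcLlNn=8 CcllNN=4 CcllNn=4 ccLLNN=4 ccLLNn=4 ccLlNN=8 ccLlNn=8 ccllNN=4 ccllNn=4
CcLLNN hits 4/64; gcd=4; 4÷4/64÷4 = 1/16

P(CcLLNN) = 1/16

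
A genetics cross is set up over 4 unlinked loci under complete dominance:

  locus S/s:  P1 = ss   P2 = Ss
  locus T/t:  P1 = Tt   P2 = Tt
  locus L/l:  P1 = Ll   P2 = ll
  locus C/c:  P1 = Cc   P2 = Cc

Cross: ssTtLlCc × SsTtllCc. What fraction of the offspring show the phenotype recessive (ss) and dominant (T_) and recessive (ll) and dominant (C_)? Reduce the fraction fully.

P(ss T_ ll C_) = 9/64

ssTtLlCc gametes: sTLC×2, sTLc×2, sTlC×2, sTlc×2, stLC×2, stLc×2, stlC×2, stlc×2
SsTtllCc gametes: STlC×2, STlc×2, StlC×2, Stlc×2, sTlC×2, sTlc×2, stlC×2, stlc×2
ssTtLlCc×SsTtllCc grid (16·16=256): SsTTLlCC=4 SsTTLlCc=8 SsTTLlcc=4 SsTTllCC=4 SsTTllCc=8 SsTTllcc=4 SsTtLlCC=8 SsTtLlCc=16 SsTtLlcc=8 SsTtllCC=8 SsTtllCc=16 SsTtllcc=8 SsttLlCC=4 SsttLlCc=8 SsttLlcc=4 SsttllCC=4 SsttllCc=8 Ssttllcc=4 ssTTLlCC=4 ssTTLlCc=8 ssTTLlcc=4 ssTTllCC=4 ssTTllCc=8 ssTTllcc=4 ssTtLlCC=8 ssTtLlCc=16 ssTtLlcc=8 ssTtllCC=8 ssTtllCc=16 ssTtllcc=8 ssttLlCC=4 ssttLlCc=8 ssttLlcc=4 ssttllCC=4 ssttllCc=8 ssttllcc=4
ss T_ ll C_ hits 36/256; gcd=4; 36÷4/256÷4 = 9/64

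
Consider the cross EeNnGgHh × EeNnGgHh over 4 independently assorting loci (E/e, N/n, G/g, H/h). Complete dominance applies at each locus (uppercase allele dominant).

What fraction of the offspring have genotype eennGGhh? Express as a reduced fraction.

EeNnGgHh gametes: ENGH×1, ENGh×1, ENgH×1, ENgh×1, EnGH×1, EnGh×1, EngH×1, Engh×1, eNGH×1, eNGh×1, eNgH×1, eNgh×1, enGH×1, enGh×1, engH×1, engh×1
EeNnGgHh gametes: ENGH×1, ENGh×1, ENgH×1, ENgh×1, EnGH×1, EnGh×1, EngH×1, Engh×1, eNGH×1, eNGh×1, eNgH×1, eNgh×1, enGH×1, enGh×1, engH×1, engh×1
EeNnGgHh×EeNnGgHh grid (16·16=256): EENNGGHH=1 EENNGGHh=2 EENNGGhh=1 EENNGgHH=2 EENNGgHh=4 EENNGghh=2 EENNggHH=1 EENNggHh=2 EENNgghh=1 EENnGGHH=2 EENnGGHh=4 EENnGGhh=2 EENnGgHH=4 EENnGgHh=8 EENnGghh=4 EENnggHH=2 EENnggHh=4 EENngghh=2 EEnnGGHH=1 EEnnGGHh=2 EEnnGGhh=1 EEnnGgHH=2 EEnnGgHh=4 EEnnGghh=2 EEnnggHH=1 EEnnggHh=2 EEnngghh=1 EeNNGGHH=2 EeNNGGHh=4 EeNNGGhh=2 EeNNGgHH=4 EeNNGgHh=8 EeNNGghh=4 EeNNggHH=2 EeNNggHh=4 EeNNgghh=2 EeNnGGHH=4 EeNnGGHh=8 EeNnGGhh=4 EeNnGgHH=8 EeNnGgHh=16 EeNnGghh=8 EeNnggHH=4 EeNnggHh=8 EeNngghh=4 EennGGHH=2 EennGGHh=4 EennGGhh=2 EennGgHH=4 EennGgHh=8 EennGghh=4 EennggHH=2 EennggHh=4 Eenngghh=2 eeNNGGHH=1 eeNNGGHh=2 eeNNGGhh=1 eeNNGgHH=2 eeNNGgHh=4 eeNNGghh=2 eeNNggHH=1 eeNNggHh=2 eeNNgghh=1 eeNnGGHH=2 eeNnGGHh=4 eeNnGGhh=2 eeNnGgHH=4 eeNnGgHh=8 eeNnGghh=4 eeNnggHH=2 eeNnggHh=4 eeNngghh=2 eennGGHH=1 eennGGHh=2 eennGGhh=1 eennGgHH=2 eennGgHh=4 eennGghh=2 eennggHH=1 eennggHh=2 eenngghh=1
eennGGhh hits 1/256; gcd=1; 1÷1/256÷1 = 1/256

P(eennGGhh) = 1/256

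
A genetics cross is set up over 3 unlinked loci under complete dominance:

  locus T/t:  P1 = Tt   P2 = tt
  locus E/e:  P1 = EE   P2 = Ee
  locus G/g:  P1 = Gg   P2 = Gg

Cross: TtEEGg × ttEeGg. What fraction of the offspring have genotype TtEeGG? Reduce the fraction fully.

TtEEGg gametes: TEG×2, TEg×2, tEG×2, tEg×2
ttEeGg gametes: tEG×2, tEg×2, teG×2, teg×2
TtEEGg×ttEeGg grid (8·8=64): TtEEGG=4 TtEEGg=8 TtEEgg=4 TtEeGG=4 TtEeGg=8 TtEegg=4 ttEEGG=4 ttEEGg=8 ttEEgg=4 ttEeGG=4 ttEeGg=8 ttEegg=4
TtEeGG hits 4/64; gcd=4; 4÷4/64÷4 = 1/16

P(TtEeGG) = 1/16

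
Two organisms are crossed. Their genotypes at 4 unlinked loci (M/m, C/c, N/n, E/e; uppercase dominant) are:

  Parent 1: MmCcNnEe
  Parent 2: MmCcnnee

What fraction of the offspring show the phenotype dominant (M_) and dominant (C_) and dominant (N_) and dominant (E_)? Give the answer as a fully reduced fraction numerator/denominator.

P(M_ C_ N_ E_) = 9/64

MmCcNnEe gametes: MCNE×1, MCNe×1, MCnE×1, MCne×1, McNE×1, McNe×1, McnE×1, Mcne×1, mCNE×1, mCNe×1, mCnE×1, mCne×1, mcNE×1, mcNe×1, mcnE×1, mcne×1
MmCcnnee gametes: MCne×4, Mcne×4, mCne×4, mcne×4
MmCcNnEe×MmCcnnee grid (16·16=256): MMCCNnEe=4 MMCCNnee=4 MMCCnnEe=4 MMCCnnee=4 MMCcNnEe=8 MMCcNnee=8 MMCcnnEe=8 MMCcnnee=8 MMccNnEe=4 MMccNnee=4 MMccnnEe=4 MMccnnee=4 MmCCNnEe=8 MmCCNnee=8 MmCCnnEe=8 MmCCnnee=8 MmCcNnEe=16 MmCcNnee=16 MmCcnnEe=16 MmCcnnee=16 MmccNnEe=8 MmccNnee=8 MmccnnEe=8 Mmccnnee=8 mmCCNnEe=4 mmCCNnee=4 mmCCnnEe=4 mmCCnnee=4 mmCcNnEe=8 mmCcNnee=8 mmCcnnEe=8 mmCcnnee=8 mmccNnEe=4 mmccNnee=4 mmccnnEe=4 mmccnnee=4
M_ C_ N_ E_ hits 36/256; gcd=4; 36÷4/256÷4 = 9/64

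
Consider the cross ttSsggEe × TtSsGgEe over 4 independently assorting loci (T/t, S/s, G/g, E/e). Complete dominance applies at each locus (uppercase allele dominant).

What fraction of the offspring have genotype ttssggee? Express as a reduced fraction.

P(ttssggee) = 1/64

ttSsggEe gametes: tSgE×4, tSge×4, tsgE×4, tsge×4
TtSsGgEe gametes: TSGE×1, TSGe×1, TSgE×1, TSge×1, TsGE×1, TsGe×1, TsgE×1, Tsge×1, tSGE×1, tSGe×1, tSgE×1, tSge×1, tsGE×1, tsGe×1, tsgE×1, tsge×1
ttSsggEe×TtSsGgEe grid (16·16=256): TtSSGgEE=4 TtSSGgEe=8 TtSSGgee=4 TtSSggEE=4 TtSSggEe=8 TtSSggee=4 TtSsGgEE=8 TtSsGgEe=16 TtSsGgee=8 TtSsggEE=8 TtSsggEe=16 TtSsggee=8 TtssGgEE=4 TtssGgEe=8 TtssGgee=4 TtssggEE=4 TtssggEe=8 Ttssggee=4 ttSSGgEE=4 ttSSGgEe=8 ttSSGgee=4 ttSSggEE=4 ttSSggEe=8 ttSSggee=4 ttSsGgEE=8 ttSsGgEe=16 ttSsGgee=8 ttSsggEE=8 ttSsggEe=16 ttSsggee=8 ttssGgEE=4 ttssGgEe=8 ttssGgee=4 ttssggEE=4 ttssggEe=8 ttssggee=4
ttssggee hits 4/256; gcd=4; 4÷4/256÷4 = 1/64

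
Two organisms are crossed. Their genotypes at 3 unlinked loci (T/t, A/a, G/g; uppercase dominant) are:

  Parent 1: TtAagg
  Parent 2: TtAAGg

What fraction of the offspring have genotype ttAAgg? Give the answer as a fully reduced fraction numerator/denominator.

P(ttAAgg) = 1/16

TtAagg gametes: TAg×2, Tag×2, tAg×2, tag×2
TtAAGg gametes: TAG×2, TAg×2, tAG×2, tAg×2
TtAagg×TtAAGg grid (8·8=64): TTAAGg=4 TTAAgg=4 TTAaGg=4 TTAagg=4 TtAAGg=8 TtAAgg=8 TtAaGg=8 TtAagg=8 ttAAGg=4 ttAAgg=4 ttAaGg=4 ttAagg=4
ttAAgg hits 4/64; gcd=4; 4÷4/64÷4 = 1/16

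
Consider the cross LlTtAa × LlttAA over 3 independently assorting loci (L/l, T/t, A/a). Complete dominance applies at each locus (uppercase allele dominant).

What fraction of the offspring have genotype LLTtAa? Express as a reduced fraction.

P(LLTtAa) = 1/16

LlTtAa gametes: LTA×1, LTa×1, LtA×1, Lta×1, lTA×1, lTa×1, ltA×1, lta×1
LlttAA gametes: LtA×4, ltA×4
LlTtAa×LlttAA grid (8·8=64): LLTtAA=4 LLTtAa=4 LLttAA=4 LLttAa=4 LlTtAA=8 LlTtAa=8 LlttAA=8 LlttAa=8 llTtAA=4 llTtAa=4 llttAA=4 llttAa=4
LLTtAa hits 4/64; gcd=4; 4÷4/64÷4 = 1/16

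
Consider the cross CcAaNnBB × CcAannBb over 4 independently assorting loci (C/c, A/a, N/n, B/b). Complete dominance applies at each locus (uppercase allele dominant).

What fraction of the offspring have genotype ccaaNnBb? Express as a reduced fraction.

CcAaNnBB gametes: CANB×2, CAnB×2, CaNB×2, CanB×2, cANB×2, cAnB×2, caNB×2, canB×2
CcAannBb gametes: CAnB×2, CAnb×2, CanB×2, Canb×2, cAnB×2, cAnb×2, canB×2, canb×2
CcAaNnBB×CcAannBb grid (16·16=256): CCAANnBB=4 CCAANnBb=4 CCAAnnBB=4 CCAAnnBb=4 CCAaNnBB=8 CCAaNnBb=8 CCAannBB=8 CCAannBb=8 CCaaNnBB=4 CCaaNnBb=4 CCaannBB=4 CCaannBb=4 CcAANnBB=8 CcAANnBb=8 CcAAnnBB=8 CcAAnnBb=8 CcAaNnBB=16 CcAaNnBb=16 CcAannBB=16 CcAannBb=16 CcaaNnBB=8 CcaaNnBb=8 CcaannBB=8 CcaannBb=8 ccAANnBB=4 ccAANnBb=4 ccAAnnBB=4 ccAAnnBb=4 ccAaNnBB=8 ccAaNnBb=8 ccAannBB=8 ccAannBb=8 ccaaNnBB=4 ccaaNnBb=4 ccaannBB=4 ccaannBb=4
ccaaNnBb hits 4/256; gcd=4; 4÷4/256÷4 = 1/64

P(ccaaNnBb) = 1/64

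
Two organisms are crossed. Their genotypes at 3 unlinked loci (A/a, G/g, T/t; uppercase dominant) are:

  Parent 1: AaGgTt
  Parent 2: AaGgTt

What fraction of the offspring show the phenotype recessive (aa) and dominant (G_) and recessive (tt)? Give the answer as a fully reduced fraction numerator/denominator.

P(aa G_ tt) = 3/64

AaGgTt gametes: AGT×1, AGt×1, AgT×1, Agt×1, aGT×1, aGt×1, agT×1, agt×1
AaGgTt gametes: AGT×1, AGt×1, AgT×1, Agt×1, aGT×1, aGt×1, agT×1, agt×1
AaGgTt×AaGgTt grid (8·8=64): AAGGTT=1 AAGGTt=2 AAGGtt=1 AAGgTT=2 AAGgTt=4 AAGgtt=2 AAggTT=1 AAggTt=2 AAggtt=1 AaGGTT=2 AaGGTt=4 AaGGtt=2 AaGgTT=4 AaGgTt=8 AaGgtt=4 AaggTT=2 AaggTt=4 Aaggtt=2 aaGGTT=1 aaGGTt=2 aaGGtt=1 aaGgTT=2 aaGgTt=4 aaGgtt=2 aaggTT=1 aaggTt=2 aaggtt=1
aa G_ tt hits 3/64; gcd=1; 3÷1/64÷1 = 3/64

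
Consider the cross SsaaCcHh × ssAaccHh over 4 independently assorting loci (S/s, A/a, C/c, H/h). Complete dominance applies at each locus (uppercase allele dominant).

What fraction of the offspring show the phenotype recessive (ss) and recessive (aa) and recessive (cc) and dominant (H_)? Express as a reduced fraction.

P(ss aa cc H_) = 3/32

SsaaCcHh gametes: SaCH×2, SaCh×2, SacH×2, Sach×2, saCH×2, saCh×2, sacH×2, sach×2
ssAaccHh gametes: sAcH×4, sAch×4, sacH×4, sach×4
SsaaCcHh×ssAaccHh grid (16·16=256): SsAaCcHH=8 SsAaCcHh=16 SsAaCchh=8 SsAaccHH=8 SsAaccHh=16 SsAacchh=8 SsaaCcHH=8 SsaaCcHh=16 SsaaCchh=8 SsaaccHH=8 SsaaccHh=16 Ssaacchh=8 ssAaCcHH=8 ssAaCcHh=16 ssAaCchh=8 ssAaccHH=8 ssAaccHh=16 ssAacchh=8 ssaaCcHH=8 ssaaCcHh=16 ssaaCchh=8 ssaaccHH=8 ssaaccHh=16 ssaacchh=8
ss aa cc H_ hits 24/256; gcd=8; 24÷8/256÷8 = 3/32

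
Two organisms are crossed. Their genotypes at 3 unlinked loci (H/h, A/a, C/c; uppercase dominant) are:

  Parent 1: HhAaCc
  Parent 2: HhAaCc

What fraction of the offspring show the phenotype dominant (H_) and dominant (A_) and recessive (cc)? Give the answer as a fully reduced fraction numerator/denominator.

P(H_ A_ cc) = 9/64

HhAaCc gametes: HAC×1, HAc×1, HaC×1, Hac×1, hAC×1, hAc×1, haC×1, hac×1
HhAaCc gametes: HAC×1, HAc×1, HaC×1, Hac×1, hAC×1, hAc×1, haC×1, hac×1
HhAaCc×HhAaCc grid (8·8=64): HHAACC=1 HHAACc=2 HHAAcc=1 HHAaCC=2 HHAaCc=4 HHAacc=2 HHaaCC=1 HHaaCc=2 HHaacc=1 HhAACC=2 HhAACc=4 HhAAcc=2 HhAaCC=4 HhAaCc=8 HhAacc=4 HhaaCC=2 HhaaCc=4 Hhaacc=2 hhAACC=1 hhAACc=2 hhAAcc=1 hhAaCC=2 hhAaCc=4 hhAacc=2 hhaaCC=1 hhaaCc=2 hhaacc=1
H_ A_ cc hits 9/64; gcd=1; 9÷1/64÷1 = 9/64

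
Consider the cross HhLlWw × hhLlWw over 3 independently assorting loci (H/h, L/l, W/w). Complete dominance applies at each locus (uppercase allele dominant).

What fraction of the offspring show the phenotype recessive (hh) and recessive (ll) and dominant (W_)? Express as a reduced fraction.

P(hh ll W_) = 3/32

HhLlWw gametes: HLW×1, HLw×1, HlW×1, Hlw×1, hLW×1, hLw×1, hlW×1, hlw×1
hhLlWw gametes: hLW×2, hLw×2, hlW×2, hlw×2
HhLlWw×hhLlWw grid (8·8=64): HhLLWW=2 HhLLWw=4 HhLLww=2 HhLlWW=4 HhLlWw=8 HhLlww=4 HhllWW=2 HhllWw=4 Hhllww=2 hhLLWW=2 hhLLWw=4 hhLLww=2 hhLlWW=4 hhLlWw=8 hhLlww=4 hhllWW=2 hhllWw=4 hhllww=2
hh ll W_ hits 6/64; gcd=2; 6÷2/64÷2 = 3/32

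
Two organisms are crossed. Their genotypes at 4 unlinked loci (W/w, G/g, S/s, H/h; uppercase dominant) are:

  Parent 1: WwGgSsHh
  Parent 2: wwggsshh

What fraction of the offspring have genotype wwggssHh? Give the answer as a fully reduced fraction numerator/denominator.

WwGgSsHh gametes: WGSH×1, WGSh×1, WGsH×1, WGsh×1, WgSH×1, WgSh×1, WgsH×1, Wgsh×1, wGSH×1, wGSh×1, wGsH×1, wGsh×1, wgSH×1, wgSh×1, wgsH×1, wgsh×1
wwggsshh gametes: wgsh×16
WwGgSsHh×wwggsshh grid (16·16=256): WwGgSsHh=16 WwGgSshh=16 WwGgssHh=16 WwGgsshh=16 WwggSsHh=16 WwggSshh=16 WwggssHh=16 Wwggsshh=16 wwGgSsHh=16 wwGgSshh=16 wwGgssHh=16 wwGgsshh=16 wwggSsHh=16 wwggSshh=16 wwggssHh=16 wwggsshh=16
wwggssHh hits 16/256; gcd=16; 16÷16/256÷16 = 1/16

P(wwggssHh) = 1/16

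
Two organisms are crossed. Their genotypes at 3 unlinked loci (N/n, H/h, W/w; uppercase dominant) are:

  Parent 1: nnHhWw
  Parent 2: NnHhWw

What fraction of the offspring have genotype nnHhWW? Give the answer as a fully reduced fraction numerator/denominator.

P(nnHhWW) = 1/16

nnHhWw gametes: nHW×2, nHw×2, nhW×2, nhw×2
NnHhWw gametes: NHW×1, NHw×1, NhW×1, Nhw×1, nHW×1, nHw×1, nhW×1, nhw×1
nnHhWw×NnHhWw grid (8·8=64): NnHHWW=2 NnHHWw=4 NnHHww=2 NnHhWW=4 NnHhWw=8 NnHhww=4 NnhhWW=2 NnhhWw=4 Nnhhww=2 nnHHWW=2 nnHHWw=4 nnHHww=2 nnHhWW=4 nnHhWw=8 nnHhww=4 nnhhWW=2 nnhhWw=4 nnhhww=2
nnHhWW hits 4/64; gcd=4; 4÷4/64÷4 = 1/16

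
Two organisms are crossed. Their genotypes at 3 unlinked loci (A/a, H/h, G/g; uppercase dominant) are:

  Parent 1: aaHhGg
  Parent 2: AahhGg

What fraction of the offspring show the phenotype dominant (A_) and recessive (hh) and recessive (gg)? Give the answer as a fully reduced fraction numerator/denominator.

aaHhGg gametes: aHG×2, aHg×2, ahG×2, ahg×2
AahhGg gametes: AhG×2, Ahg×2, ahG×2, ahg×2
aaHhGg×AahhGg grid (8·8=64): AaHhGG=4 AaHhGg=8 AaHhgg=4 AahhGG=4 AahhGg=8 Aahhgg=4 aaHhGG=4 aaHhGg=8 aaHhgg=4 aahhGG=4 aahhGg=8 aahhgg=4
A_ hh gg hits 4/64; gcd=4; 4÷4/64÷4 = 1/16

P(A_ hh gg) = 1/16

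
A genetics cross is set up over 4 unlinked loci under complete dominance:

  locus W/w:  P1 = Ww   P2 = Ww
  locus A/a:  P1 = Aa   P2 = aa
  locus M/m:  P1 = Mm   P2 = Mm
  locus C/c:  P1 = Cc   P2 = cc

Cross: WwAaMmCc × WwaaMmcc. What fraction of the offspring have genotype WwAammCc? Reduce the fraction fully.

P(WwAammCc) = 1/32

WwAaMmCc gametes: WAMC×1, WAMc×1, WAmC×1, WAmc×1, WaMC×1, WaMc×1, WamC×1, Wamc×1, wAMC×1, wAMc×1, wAmC×1, wAmc×1, waMC×1, waMc×1, wamC×1, wamc×1
WwaaMmcc gametes: WaMc×4, Wamc×4, waMc×4, wamc×4
WwAaMmCc×WwaaMmcc grid (16·16=256): WWAaMMCc=4 WWAaMMcc=4 WWAaMmCc=8 WWAaMmcc=8 WWAammCc=4 WWAammcc=4 WWaaMMCc=4 WWaaMMcc=4 WWaaMmCc=8 WWaaMmcc=8 WWaammCc=4 WWaammcc=4 WwAaMMCc=8 WwAaMMcc=8 WwAaMmCc=16 WwAaMmcc=16 WwAammCc=8 WwAammcc=8 WwaaMMCc=8 WwaaMMcc=8 WwaaMmCc=16 WwaaMmcc=16 WwaammCc=8 Wwaammcc=8 wwAaMMCc=4 wwAaMMcc=4 wwAaMmCc=8 wwAaMmcc=8 wwAammCc=4 wwAammcc=4 wwaaMMCc=4 wwaaMMcc=4 wwaaMmCc=8 wwaaMmcc=8 wwaammCc=4 wwaammcc=4
WwAammCc hits 8/256; gcd=8; 8÷8/256÷8 = 1/32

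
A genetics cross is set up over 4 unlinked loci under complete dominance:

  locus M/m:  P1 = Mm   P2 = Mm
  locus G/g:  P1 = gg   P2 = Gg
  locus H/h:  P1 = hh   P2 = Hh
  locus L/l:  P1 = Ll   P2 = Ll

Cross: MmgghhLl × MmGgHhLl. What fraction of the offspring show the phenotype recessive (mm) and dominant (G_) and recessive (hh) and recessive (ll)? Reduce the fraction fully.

MmgghhLl gametes: MghL×4, Mghl×4, mghL×4, mghl×4
MmGgHhLl gametes: MGHL×1, MGHl×1, MGhL×1, MGhl×1, MgHL×1, MgHl×1, MghL×1, Mghl×1, mGHL×1, mGHl×1, mGhL×1, mGhl×1, mgHL×1, mgHl×1, mghL×1, mghl×1
MmgghhLl×MmGgHhLl grid (16·16=256): MMGgHhLL=4 MMGgHhLl=8 MMGgHhll=4 MMGghhLL=4 MMGghhLl=8 MMGghhll=4 MMggHhLL=4 MMggHhLl=8 MMggHhll=4 MMgghhLL=4 MMgghhLl=8 MMgghhll=4 MmGgHhLL=8 MmGgHhLl=16 MmGgHhll=8 MmGghhLL=8 MmGghhLl=16 MmGghhll=8 MmggHhLL=8 MmggHhLl=16 MmggHhll=8 MmgghhLL=8 MmgghhLl=16 Mmgghhll=8 mmGgHhLL=4 mmGgHhLl=8 mmGgHhll=4 mmGghhLL=4 mmGghhLl=8 mmGghhll=4 mmggHhLL=4 mmggHhLl=8 mmggHhll=4 mmgghhLL=4 mmgghhLl=8 mmgghhll=4
mm G_ hh ll hits 4/256; gcd=4; 4÷4/256÷4 = 1/64

P(mm G_ hh ll) = 1/64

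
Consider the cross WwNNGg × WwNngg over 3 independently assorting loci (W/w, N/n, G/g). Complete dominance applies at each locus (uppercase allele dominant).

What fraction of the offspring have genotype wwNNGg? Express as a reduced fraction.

P(wwNNGg) = 1/16

WwNNGg gametes: WNG×2, WNg×2, wNG×2, wNg×2
WwNngg gametes: WNg×2, Wng×2, wNg×2, wng×2
WwNNGg×WwNngg grid (8·8=64): WWNNGg=4 WWNNgg=4 WWNnGg=4 WWNngg=4 WwNNGg=8 WwNNgg=8 WwNnGg=8 WwNngg=8 wwNNGg=4 wwNNgg=4 wwNnGg=4 wwNngg=4
wwNNGg hits 4/64; gcd=4; 4÷4/64÷4 = 1/16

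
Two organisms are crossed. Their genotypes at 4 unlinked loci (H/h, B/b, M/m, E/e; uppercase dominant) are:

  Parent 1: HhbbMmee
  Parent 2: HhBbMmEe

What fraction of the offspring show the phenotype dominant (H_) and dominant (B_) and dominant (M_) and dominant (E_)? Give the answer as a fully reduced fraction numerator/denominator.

HhbbMmee gametes: HbMe×4, Hbme×4, hbMe×4, hbme×4
HhBbMmEe gametes: HBME×1, HBMe×1, HBmE×1, HBme×1, HbME×1, HbMe×1, HbmE×1, Hbme×1, hBME×1, hBMe×1, hBmE×1, hBme×1, hbME×1, hbMe×1, hbmE×1, hbme×1
HhbbMmee×HhBbMmEe grid (16·16=256): HHBbMMEe=4 HHBbMMee=4 HHBbMmEe=8 HHBbMmee=8 HHBbmmEe=4 HHBbmmee=4 HHbbMMEe=4 HHbbMMee=4 HHbbMmEe=8 HHbbMmee=8 HHbbmmEe=4 HHbbmmee=4 HhBbMMEe=8 HhBbMMee=8 HhBbMmEe=16 HhBbMmee=16 HhBbmmEe=8 HhBbmmee=8 HhbbMMEe=8 HhbbMMee=8 HhbbMmEe=16 HhbbMmee=16 HhbbmmEe=8 Hhbbmmee=8 hhBbMMEe=4 hhBbMMee=4 hhBbMmEe=8 hhBbMmee=8 hhBbmmEe=4 hhBbmmee=4 hhbbMMEe=4 hhbbMMee=4 hhbbMmEe=8 hhbbMmee=8 hhbbmmEe=4 hhbbmmee=4
H_ B_ M_ E_ hits 36/256; gcd=4; 36÷4/256÷4 = 9/64

P(H_ B_ M_ E_) = 9/64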